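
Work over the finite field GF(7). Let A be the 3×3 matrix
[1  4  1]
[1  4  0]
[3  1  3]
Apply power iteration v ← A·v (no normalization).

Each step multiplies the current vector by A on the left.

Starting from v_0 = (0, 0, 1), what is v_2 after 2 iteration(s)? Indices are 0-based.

v_0 = (0, 0, 1).
v_1 = A·v_0 = (1, 0, 3).
v_2 = A·v_1 = (4, 1, 5).

v_2 = (4, 1, 5)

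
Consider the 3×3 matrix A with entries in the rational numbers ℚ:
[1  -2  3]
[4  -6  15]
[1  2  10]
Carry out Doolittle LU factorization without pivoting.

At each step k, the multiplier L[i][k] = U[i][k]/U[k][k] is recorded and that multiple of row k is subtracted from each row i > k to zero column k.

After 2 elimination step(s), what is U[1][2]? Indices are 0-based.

U[1][2] = 3

[col 0] pivot 1
  R1 -= 4*R0 → (0, 2, 3)  (L[1][0] := 4)
  R2 -= 1*R0 → (0, 4, 7)  (L[2][0] := 1)
[col 1] pivot 2
  R2 -= 2*R1 → (0, 0, 1)  (L[2][1] := 2)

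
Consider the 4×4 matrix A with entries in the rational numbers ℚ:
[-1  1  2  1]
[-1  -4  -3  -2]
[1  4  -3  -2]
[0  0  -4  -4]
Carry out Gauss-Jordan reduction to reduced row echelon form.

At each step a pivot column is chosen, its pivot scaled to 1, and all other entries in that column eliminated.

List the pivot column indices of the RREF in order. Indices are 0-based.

step 1: normalize row 0 (÷-1) = (1, -1, -2, -1)
  row 1: subtract -1×row0 = (0, -5, -5, -3)
  row 2: subtract 1×row0 = (0, 5, -1, -1)
step 2: normalize row 1 (÷-5) = (0, 1, 1, 3/5)
  row 0: subtract -1×row1 = (1, 0, -1, -2/5)
  row 2: subtract 5×row1 = (0, 0, -6, -4)
step 3: normalize row 2 (÷-6) = (0, 0, 1, 2/3)
  row 0: subtract -1×row2 = (1, 0, 0, 4/15)
  row 1: subtract 1×row2 = (0, 1, 0, -1/15)
  row 3: subtract -4×row2 = (0, 0, 0, -4/3)
step 4: normalize row 3 (÷-4/3) = (0, 0, 0, 1)
  row 0: subtract 4/15×row3 = (1, 0, 0, 0)
  row 1: subtract -1/15×row3 = (0, 1, 0, 0)
  row 2: subtract 2/3×row3 = (0, 0, 1, 0)

pivot columns: 0, 1, 2, 3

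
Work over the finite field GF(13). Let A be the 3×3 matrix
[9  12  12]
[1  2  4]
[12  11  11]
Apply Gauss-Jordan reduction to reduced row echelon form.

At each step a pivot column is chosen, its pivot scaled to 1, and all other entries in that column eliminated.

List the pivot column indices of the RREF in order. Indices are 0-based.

[1] R0 /= 9  ⇒  (1, 10, 10)
     R1 -= 1·R0  ⇒  (0, 5, 7)
     R2 -= 12·R0  ⇒  (0, 8, 8)
[2] R1 /= 5  ⇒  (0, 1, 4)
     R0 -= 10·R1  ⇒  (1, 0, 9)
     R2 -= 8·R1  ⇒  (0, 0, 2)
[3] R2 /= 2  ⇒  (0, 0, 1)
     R0 -= 9·R2  ⇒  (1, 0, 0)
     R1 -= 4·R2  ⇒  (0, 1, 0)

pivot columns: 0, 1, 2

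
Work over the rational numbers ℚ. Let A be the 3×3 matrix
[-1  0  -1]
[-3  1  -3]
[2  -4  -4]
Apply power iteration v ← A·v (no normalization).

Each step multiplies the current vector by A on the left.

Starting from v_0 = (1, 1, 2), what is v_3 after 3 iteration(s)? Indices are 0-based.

v_0 = (1, 1, 2).
v_1 = A·v_0 = (-3, -8, -10).
v_2 = A·v_1 = (13, 31, 66).
v_3 = A·v_2 = (-79, -206, -362).

v_3 = (-79, -206, -362)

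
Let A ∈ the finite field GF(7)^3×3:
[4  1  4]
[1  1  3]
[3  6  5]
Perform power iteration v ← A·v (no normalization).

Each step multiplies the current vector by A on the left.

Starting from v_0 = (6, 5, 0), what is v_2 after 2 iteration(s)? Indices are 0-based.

v_2 = (4, 2, 1)

v_0 = (6, 5, 0).
v_1 = A·v_0 = (1, 4, 6).
v_2 = A·v_1 = (4, 2, 1).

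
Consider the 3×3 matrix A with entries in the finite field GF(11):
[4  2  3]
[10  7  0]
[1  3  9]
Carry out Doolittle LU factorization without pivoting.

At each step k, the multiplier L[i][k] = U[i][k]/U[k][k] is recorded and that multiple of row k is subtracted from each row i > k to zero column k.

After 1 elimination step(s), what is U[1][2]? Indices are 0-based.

U[1][2] = 9

[col 0] pivot 4
  R1 -= 8*R0 → (0, 2, 9)  (L[1][0] := 8)
  R2 -= 3*R0 → (0, 8, 0)  (L[2][0] := 3)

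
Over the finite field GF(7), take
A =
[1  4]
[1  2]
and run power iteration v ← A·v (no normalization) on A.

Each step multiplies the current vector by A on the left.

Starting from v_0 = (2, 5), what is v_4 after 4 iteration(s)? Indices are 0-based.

v_4 = (6, 4)

v_0 = (2, 5).
v_1 = A·v_0 = (1, 5).
v_2 = A·v_1 = (0, 4).
v_3 = A·v_2 = (2, 1).
v_4 = A·v_3 = (6, 4).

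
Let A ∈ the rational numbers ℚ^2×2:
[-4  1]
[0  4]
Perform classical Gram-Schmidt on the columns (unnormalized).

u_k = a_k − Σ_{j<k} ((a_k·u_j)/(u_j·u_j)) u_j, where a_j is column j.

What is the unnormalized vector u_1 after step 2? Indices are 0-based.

u_1 = (0, 4)

Step 1: u_0 = a_0 = (-4, 0).
Step 2: u_1 = a_1 − (-1/4)·u_0 = (0, 4).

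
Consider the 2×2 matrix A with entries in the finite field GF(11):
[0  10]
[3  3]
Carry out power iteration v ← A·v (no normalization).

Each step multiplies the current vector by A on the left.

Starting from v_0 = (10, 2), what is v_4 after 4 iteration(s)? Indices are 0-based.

v_0 = (10, 2).
v_1 = A·v_0 = (9, 3).
v_2 = A·v_1 = (8, 3).
v_3 = A·v_2 = (8, 0).
v_4 = A·v_3 = (0, 2).

v_4 = (0, 2)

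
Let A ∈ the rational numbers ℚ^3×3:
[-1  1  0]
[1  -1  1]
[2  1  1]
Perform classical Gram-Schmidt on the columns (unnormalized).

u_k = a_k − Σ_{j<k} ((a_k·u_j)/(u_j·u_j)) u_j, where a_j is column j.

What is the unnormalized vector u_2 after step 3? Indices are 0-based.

Step 1: u_0 = a_0 = (-1, 1, 2).
Step 2: u_1 = a_1 − (0)·u_0 = (1, -1, 1).
Step 3: u_2 = a_2 − (1/2)·u_0 − (0)·u_1 = (1/2, 1/2, 0).

u_2 = (1/2, 1/2, 0)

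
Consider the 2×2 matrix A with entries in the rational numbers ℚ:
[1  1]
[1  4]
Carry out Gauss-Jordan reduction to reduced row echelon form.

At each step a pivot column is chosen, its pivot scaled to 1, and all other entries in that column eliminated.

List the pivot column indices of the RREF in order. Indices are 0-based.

pivot(0,0)=1: scale R0 → (1, 1)
  clear (1,0): R1 −= (1)R0 → (0, 3)
pivot(1,1)=3: scale R1 → (0, 1)
  clear (0,1): R0 −= (1)R1 → (1, 0)

pivot columns: 0, 1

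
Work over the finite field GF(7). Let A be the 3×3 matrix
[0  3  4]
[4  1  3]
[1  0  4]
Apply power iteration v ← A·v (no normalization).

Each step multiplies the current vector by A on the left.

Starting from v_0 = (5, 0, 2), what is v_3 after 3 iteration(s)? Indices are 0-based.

v_3 = (6, 6, 6)

v_0 = (5, 0, 2).
v_1 = A·v_0 = (1, 5, 6).
v_2 = A·v_1 = (4, 6, 4).
v_3 = A·v_2 = (6, 6, 6).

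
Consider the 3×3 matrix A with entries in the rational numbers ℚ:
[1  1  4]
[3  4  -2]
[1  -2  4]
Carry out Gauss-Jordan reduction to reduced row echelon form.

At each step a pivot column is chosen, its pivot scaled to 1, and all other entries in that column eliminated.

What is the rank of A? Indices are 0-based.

rank = 3

step 1: normalize row 0 (÷1) = (1, 1, 4)
  row 1: subtract 3×row0 = (0, 1, -14)
  row 2: subtract 1×row0 = (0, -3, 0)
step 2: normalize row 1 (÷1) = (0, 1, -14)
  row 0: subtract 1×row1 = (1, 0, 18)
  row 2: subtract -3×row1 = (0, 0, -42)
step 3: normalize row 2 (÷-42) = (0, 0, 1)
  row 0: subtract 18×row2 = (1, 0, 0)
  row 1: subtract -14×row2 = (0, 1, 0)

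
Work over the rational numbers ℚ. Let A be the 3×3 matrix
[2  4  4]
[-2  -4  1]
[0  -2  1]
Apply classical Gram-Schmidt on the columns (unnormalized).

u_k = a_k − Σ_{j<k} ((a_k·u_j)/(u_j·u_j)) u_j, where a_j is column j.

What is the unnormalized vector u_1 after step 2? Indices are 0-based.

u_1 = (0, 0, -2)

Step 1: u_0 = a_0 = (2, -2, 0).
Step 2: u_1 = a_1 − (2)·u_0 = (0, 0, -2).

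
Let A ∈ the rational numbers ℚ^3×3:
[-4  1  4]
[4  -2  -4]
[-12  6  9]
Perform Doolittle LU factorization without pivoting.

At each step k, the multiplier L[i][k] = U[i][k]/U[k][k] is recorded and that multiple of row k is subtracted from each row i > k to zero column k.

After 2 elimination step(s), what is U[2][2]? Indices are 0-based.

U[2][2] = -3

Step 1: pivot at (0,0) is -4.
  row1 ← row1 − (-1)·row0  ⇒  L[1][0]=-1, U row1=(0, -1, 0)
  row2 ← row2 − (3)·row0  ⇒  L[2][0]=3, U row2=(0, 3, -3)
Step 2: pivot at (1,1) is -1.
  row2 ← row2 − (-3)·row1  ⇒  L[2][1]=-3, U row2=(0, 0, -3)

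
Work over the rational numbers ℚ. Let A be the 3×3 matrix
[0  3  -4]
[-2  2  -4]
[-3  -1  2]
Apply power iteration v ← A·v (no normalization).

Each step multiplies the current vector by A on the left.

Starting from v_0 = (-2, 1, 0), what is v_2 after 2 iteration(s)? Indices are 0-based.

v_2 = (-2, -14, -5)

v_0 = (-2, 1, 0).
v_1 = A·v_0 = (3, 6, 5).
v_2 = A·v_1 = (-2, -14, -5).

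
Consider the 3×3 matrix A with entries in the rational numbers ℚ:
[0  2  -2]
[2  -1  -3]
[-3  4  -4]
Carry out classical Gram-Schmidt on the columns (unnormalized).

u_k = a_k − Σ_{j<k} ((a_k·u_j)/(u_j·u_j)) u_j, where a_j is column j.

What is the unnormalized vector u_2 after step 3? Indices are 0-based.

u_2 = (120/77, -144/77, -96/77)

Step 1: u_0 = a_0 = (0, 2, -3).
Step 2: u_1 = a_1 − (-14/13)·u_0 = (2, 15/13, 10/13).
Step 3: u_2 = a_2 − (6/13)·u_0 − (-137/77)·u_1 = (120/77, -144/77, -96/77).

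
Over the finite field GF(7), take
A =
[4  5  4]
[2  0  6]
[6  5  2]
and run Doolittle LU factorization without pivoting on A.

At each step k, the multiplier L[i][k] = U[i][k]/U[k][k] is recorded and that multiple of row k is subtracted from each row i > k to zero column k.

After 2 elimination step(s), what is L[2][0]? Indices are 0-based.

[col 0] pivot 4
  R1 -= 4*R0 → (0, 1, 4)  (L[1][0] := 4)
  R2 -= 5*R0 → (0, 1, 3)  (L[2][0] := 5)
[col 1] pivot 1
  R2 -= 1*R1 → (0, 0, 6)  (L[2][1] := 1)

L[2][0] = 5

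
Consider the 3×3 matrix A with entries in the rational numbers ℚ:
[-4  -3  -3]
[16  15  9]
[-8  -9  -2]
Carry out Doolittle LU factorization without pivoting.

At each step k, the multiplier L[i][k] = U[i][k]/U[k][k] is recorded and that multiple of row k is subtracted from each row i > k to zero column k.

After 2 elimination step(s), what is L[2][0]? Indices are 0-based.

Step 1: pivot at (0,0) is -4.
  row1 ← row1 − (-4)·row0  ⇒  L[1][0]=-4, U row1=(0, 3, -3)
  row2 ← row2 − (2)·row0  ⇒  L[2][0]=2, U row2=(0, -3, 4)
Step 2: pivot at (1,1) is 3.
  row2 ← row2 − (-1)·row1  ⇒  L[2][1]=-1, U row2=(0, 0, 1)

L[2][0] = 2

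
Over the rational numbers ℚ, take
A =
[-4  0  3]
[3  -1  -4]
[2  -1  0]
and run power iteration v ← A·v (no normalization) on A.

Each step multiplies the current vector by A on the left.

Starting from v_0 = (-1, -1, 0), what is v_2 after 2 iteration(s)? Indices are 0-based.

v_0 = (-1, -1, 0).
v_1 = A·v_0 = (4, -2, -1).
v_2 = A·v_1 = (-19, 18, 10).

v_2 = (-19, 18, 10)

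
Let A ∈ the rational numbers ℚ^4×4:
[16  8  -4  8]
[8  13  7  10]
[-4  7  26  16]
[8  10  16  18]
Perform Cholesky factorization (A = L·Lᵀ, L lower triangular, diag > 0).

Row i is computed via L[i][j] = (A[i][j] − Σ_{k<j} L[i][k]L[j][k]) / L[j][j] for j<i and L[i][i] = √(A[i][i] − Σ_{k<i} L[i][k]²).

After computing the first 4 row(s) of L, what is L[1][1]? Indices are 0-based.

L[1][1] = 3

Step 1: L[0][0] = √(16) = 4.
  L[1][0] = (8) / L[0][0] = 2.
Step 2: L[1][1] = √(9) = 3.
  L[2][0] = (-4) / L[0][0] = -1.
  L[2][1] = (9) / L[1][1] = 3.
Step 3: L[2][2] = √(16) = 4.
  L[3][0] = (8) / L[0][0] = 2.
  L[3][1] = (6) / L[1][1] = 2.
  L[3][2] = (12) / L[2][2] = 3.
Step 4: L[3][3] = √(1) = 1.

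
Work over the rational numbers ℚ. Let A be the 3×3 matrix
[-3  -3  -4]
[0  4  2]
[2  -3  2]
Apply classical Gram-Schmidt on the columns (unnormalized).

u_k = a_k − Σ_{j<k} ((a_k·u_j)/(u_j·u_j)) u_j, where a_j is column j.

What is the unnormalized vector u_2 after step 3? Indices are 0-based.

u_2 = (176/433, 330/433, 264/433)

Step 1: u_0 = a_0 = (-3, 0, 2).
Step 2: u_1 = a_1 − (3/13)·u_0 = (-30/13, 4, -45/13).
Step 3: u_2 = a_2 − (16/13)·u_0 − (134/433)·u_1 = (176/433, 330/433, 264/433).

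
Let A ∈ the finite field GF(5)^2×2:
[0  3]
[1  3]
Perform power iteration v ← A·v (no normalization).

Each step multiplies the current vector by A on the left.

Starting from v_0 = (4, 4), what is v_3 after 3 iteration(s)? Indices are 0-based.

v_0 = (4, 4).
v_1 = A·v_0 = (2, 1).
v_2 = A·v_1 = (3, 0).
v_3 = A·v_2 = (0, 3).

v_3 = (0, 3)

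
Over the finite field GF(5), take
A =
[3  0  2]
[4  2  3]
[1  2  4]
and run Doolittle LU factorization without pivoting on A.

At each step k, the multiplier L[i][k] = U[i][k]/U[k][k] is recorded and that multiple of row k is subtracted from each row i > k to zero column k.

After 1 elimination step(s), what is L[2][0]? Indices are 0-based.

[col 0] pivot 3
  R1 -= 3*R0 → (0, 2, 2)  (L[1][0] := 3)
  R2 -= 2*R0 → (0, 2, 0)  (L[2][0] := 2)

L[2][0] = 2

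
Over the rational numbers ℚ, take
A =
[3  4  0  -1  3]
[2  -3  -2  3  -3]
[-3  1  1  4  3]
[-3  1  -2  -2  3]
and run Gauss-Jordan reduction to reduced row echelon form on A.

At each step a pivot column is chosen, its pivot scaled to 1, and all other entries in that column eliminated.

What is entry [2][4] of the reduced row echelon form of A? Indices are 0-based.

M[2][4] = -9/22

[1] R0 /= 3  ⇒  (1, 4/3, 0, -1/3, 1)
     R1 -= 2·R0  ⇒  (0, -17/3, -2, 11/3, -5)
     R2 -= -3·R0  ⇒  (0, 5, 1, 3, 6)
     R3 -= -3·R0  ⇒  (0, 5, -2, -3, 6)
[2] R1 /= -17/3  ⇒  (0, 1, 6/17, -11/17, 15/17)
     R0 -= 4/3·R1  ⇒  (1, 0, -8/17, 9/17, -3/17)
     R2 -= 5·R1  ⇒  (0, 0, -13/17, 106/17, 27/17)
     R3 -= 5·R1  ⇒  (0, 0, -64/17, 4/17, 27/17)
[3] R2 /= -13/17  ⇒  (0, 0, 1, -106/13, -27/13)
     R0 -= -8/17·R2  ⇒  (1, 0, 0, -43/13, -15/13)
     R1 -= 6/17·R2  ⇒  (0, 1, 0, 29/13, 21/13)
     R3 -= -64/17·R2  ⇒  (0, 0, 0, -396/13, -81/13)
[4] R3 /= -396/13  ⇒  (0, 0, 0, 1, 9/44)
     R0 -= -43/13·R3  ⇒  (1, 0, 0, 0, -21/44)
     R1 -= 29/13·R3  ⇒  (0, 1, 0, 0, 51/44)
     R2 -= -106/13·R3  ⇒  (0, 0, 1, 0, -9/22)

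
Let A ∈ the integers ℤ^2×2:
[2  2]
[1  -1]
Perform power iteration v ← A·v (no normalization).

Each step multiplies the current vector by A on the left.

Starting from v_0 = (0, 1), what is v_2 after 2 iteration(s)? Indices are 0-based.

v_2 = (2, 3)

v_0 = (0, 1).
v_1 = A·v_0 = (2, -1).
v_2 = A·v_1 = (2, 3).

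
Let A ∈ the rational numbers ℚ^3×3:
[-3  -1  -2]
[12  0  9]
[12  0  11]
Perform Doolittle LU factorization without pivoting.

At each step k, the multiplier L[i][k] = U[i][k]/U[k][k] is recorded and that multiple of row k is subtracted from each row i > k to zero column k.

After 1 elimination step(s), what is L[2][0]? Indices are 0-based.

L[2][0] = -4

k=0: U[0][0]=-3
  eliminate (1,0): mult=-4, new row 1: (0, -4, 1); set L[1][0]=-4
  eliminate (2,0): mult=-4, new row 2: (0, -4, 3); set L[2][0]=-4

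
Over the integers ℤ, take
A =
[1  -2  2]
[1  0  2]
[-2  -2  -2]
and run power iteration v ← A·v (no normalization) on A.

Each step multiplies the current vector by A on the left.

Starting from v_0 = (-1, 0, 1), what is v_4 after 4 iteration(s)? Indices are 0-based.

v_4 = (23, 5, 24)

v_0 = (-1, 0, 1).
v_1 = A·v_0 = (1, 1, 0).
v_2 = A·v_1 = (-1, 1, -4).
v_3 = A·v_2 = (-11, -9, 8).
v_4 = A·v_3 = (23, 5, 24).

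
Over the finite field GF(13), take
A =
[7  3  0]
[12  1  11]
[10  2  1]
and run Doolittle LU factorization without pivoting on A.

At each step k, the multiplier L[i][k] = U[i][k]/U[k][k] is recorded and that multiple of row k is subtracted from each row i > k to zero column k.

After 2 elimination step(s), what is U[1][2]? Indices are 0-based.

[col 0] pivot 7
  R1 -= 11*R0 → (0, 7, 11)  (L[1][0] := 11)
  R2 -= 7*R0 → (0, 7, 1)  (L[2][0] := 7)
[col 1] pivot 7
  R2 -= 1*R1 → (0, 0, 3)  (L[2][1] := 1)

U[1][2] = 11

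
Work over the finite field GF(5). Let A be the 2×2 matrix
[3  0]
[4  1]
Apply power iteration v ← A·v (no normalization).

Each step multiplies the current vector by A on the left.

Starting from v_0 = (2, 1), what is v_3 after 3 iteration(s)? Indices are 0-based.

v_0 = (2, 1).
v_1 = A·v_0 = (1, 4).
v_2 = A·v_1 = (3, 3).
v_3 = A·v_2 = (4, 0).

v_3 = (4, 0)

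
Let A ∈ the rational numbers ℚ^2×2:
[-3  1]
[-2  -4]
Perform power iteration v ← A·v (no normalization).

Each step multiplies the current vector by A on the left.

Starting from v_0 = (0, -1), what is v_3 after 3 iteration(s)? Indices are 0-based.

v_3 = (-35, 42)

v_0 = (0, -1).
v_1 = A·v_0 = (-1, 4).
v_2 = A·v_1 = (7, -14).
v_3 = A·v_2 = (-35, 42).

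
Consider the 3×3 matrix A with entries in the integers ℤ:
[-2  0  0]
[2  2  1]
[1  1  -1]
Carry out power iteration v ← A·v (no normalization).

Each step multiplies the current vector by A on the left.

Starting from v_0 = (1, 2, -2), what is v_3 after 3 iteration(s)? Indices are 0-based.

v_3 = (-8, 23, 16)

v_0 = (1, 2, -2).
v_1 = A·v_0 = (-2, 4, 5).
v_2 = A·v_1 = (4, 9, -3).
v_3 = A·v_2 = (-8, 23, 16).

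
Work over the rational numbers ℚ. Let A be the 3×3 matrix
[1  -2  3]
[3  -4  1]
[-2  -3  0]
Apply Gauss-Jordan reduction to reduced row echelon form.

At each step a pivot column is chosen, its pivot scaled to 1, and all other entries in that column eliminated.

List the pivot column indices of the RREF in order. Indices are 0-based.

[1] R0 /= 1  ⇒  (1, -2, 3)
     R1 -= 3·R0  ⇒  (0, 2, -8)
     R2 -= -2·R0  ⇒  (0, -7, 6)
[2] R1 /= 2  ⇒  (0, 1, -4)
     R0 -= -2·R1  ⇒  (1, 0, -5)
     R2 -= -7·R1  ⇒  (0, 0, -22)
[3] R2 /= -22  ⇒  (0, 0, 1)
     R0 -= -5·R2  ⇒  (1, 0, 0)
     R1 -= -4·R2  ⇒  (0, 1, 0)

pivot columns: 0, 1, 2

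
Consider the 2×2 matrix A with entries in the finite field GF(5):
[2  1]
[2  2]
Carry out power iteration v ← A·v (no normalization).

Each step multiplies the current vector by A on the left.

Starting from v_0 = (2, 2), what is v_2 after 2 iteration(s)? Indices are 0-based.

v_0 = (2, 2).
v_1 = A·v_0 = (1, 3).
v_2 = A·v_1 = (0, 3).

v_2 = (0, 3)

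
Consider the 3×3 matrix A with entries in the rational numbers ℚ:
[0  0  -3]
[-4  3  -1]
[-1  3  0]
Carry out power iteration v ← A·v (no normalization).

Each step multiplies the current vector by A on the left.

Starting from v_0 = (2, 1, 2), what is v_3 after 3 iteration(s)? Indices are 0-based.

v_3 = (45, 33, 9)

v_0 = (2, 1, 2).
v_1 = A·v_0 = (-6, -7, 1).
v_2 = A·v_1 = (-3, 2, -15).
v_3 = A·v_2 = (45, 33, 9).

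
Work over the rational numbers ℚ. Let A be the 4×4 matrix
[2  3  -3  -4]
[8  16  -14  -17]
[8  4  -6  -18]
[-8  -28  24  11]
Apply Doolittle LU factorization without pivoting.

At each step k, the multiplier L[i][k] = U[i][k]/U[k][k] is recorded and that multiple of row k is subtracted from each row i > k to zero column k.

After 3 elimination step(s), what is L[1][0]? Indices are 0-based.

Step 1: pivot at (0,0) is 2.
  row1 ← row1 − (4)·row0  ⇒  L[1][0]=4, U row1=(0, 4, -2, -1)
  row2 ← row2 − (4)·row0  ⇒  L[2][0]=4, U row2=(0, -8, 6, -2)
  row3 ← row3 − (-4)·row0  ⇒  L[3][0]=-4, U row3=(0, -16, 12, -5)
Step 2: pivot at (1,1) is 4.
  row2 ← row2 − (-2)·row1  ⇒  L[2][1]=-2, U row2=(0, 0, 2, -4)
  row3 ← row3 − (-4)·row1  ⇒  L[3][1]=-4, U row3=(0, 0, 4, -9)
Step 3: pivot at (2,2) is 2.
  row3 ← row3 − (2)·row2  ⇒  L[3][2]=2, U row3=(0, 0, 0, -1)

L[1][0] = 4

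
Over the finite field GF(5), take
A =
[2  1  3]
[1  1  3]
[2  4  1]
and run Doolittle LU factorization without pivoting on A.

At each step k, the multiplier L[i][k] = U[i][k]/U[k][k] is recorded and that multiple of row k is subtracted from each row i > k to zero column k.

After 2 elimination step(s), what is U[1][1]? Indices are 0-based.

k=0: U[0][0]=2
  eliminate (1,0): mult=3, new row 1: (0, 3, 4); set L[1][0]=3
  eliminate (2,0): mult=1, new row 2: (0, 3, 3); set L[2][0]=1
k=1: U[1][1]=3
  eliminate (2,1): mult=1, new row 2: (0, 0, 4); set L[2][1]=1

U[1][1] = 3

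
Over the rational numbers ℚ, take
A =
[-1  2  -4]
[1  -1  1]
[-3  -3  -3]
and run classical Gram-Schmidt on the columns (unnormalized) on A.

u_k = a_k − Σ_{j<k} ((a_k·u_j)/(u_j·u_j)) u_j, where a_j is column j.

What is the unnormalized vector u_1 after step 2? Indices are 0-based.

u_1 = (28/11, -17/11, -15/11)

Step 1: u_0 = a_0 = (-1, 1, -3).
Step 2: u_1 = a_1 − (6/11)·u_0 = (28/11, -17/11, -15/11).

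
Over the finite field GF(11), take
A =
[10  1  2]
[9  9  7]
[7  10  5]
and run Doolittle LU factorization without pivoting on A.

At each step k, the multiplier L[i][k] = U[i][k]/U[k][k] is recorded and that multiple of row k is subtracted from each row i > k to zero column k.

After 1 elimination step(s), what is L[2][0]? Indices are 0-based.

L[2][0] = 4

Step 1: pivot at (0,0) is 10.
  row1 ← row1 − (2)·row0  ⇒  L[1][0]=2, U row1=(0, 7, 3)
  row2 ← row2 − (4)·row0  ⇒  L[2][0]=4, U row2=(0, 6, 8)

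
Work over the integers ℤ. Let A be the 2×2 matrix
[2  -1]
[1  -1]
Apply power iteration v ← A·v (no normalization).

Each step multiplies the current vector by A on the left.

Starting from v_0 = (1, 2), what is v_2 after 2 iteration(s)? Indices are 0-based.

v_0 = (1, 2).
v_1 = A·v_0 = (0, -1).
v_2 = A·v_1 = (1, 1).

v_2 = (1, 1)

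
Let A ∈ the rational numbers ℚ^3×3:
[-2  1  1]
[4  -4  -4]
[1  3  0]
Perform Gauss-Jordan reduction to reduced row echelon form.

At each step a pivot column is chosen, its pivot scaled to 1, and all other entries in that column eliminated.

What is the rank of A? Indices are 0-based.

pivot(0,0)=-2: scale R0 → (1, -1/2, -1/2)
  clear (1,0): R1 −= (4)R0 → (0, -2, -2)
  clear (2,0): R2 −= (1)R0 → (0, 7/2, 1/2)
pivot(1,1)=-2: scale R1 → (0, 1, 1)
  clear (0,1): R0 −= (-1/2)R1 → (1, 0, 0)
  clear (2,1): R2 −= (7/2)R1 → (0, 0, -3)
pivot(2,2)=-3: scale R2 → (0, 0, 1)
  clear (1,2): R1 −= (1)R2 → (0, 1, 0)

rank = 3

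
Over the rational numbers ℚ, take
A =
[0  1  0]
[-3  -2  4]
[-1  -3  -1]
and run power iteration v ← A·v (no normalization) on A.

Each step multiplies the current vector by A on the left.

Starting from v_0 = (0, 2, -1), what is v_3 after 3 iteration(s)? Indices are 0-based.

v_3 = (-10, 152, 11)

v_0 = (0, 2, -1).
v_1 = A·v_0 = (2, -8, -5).
v_2 = A·v_1 = (-8, -10, 27).
v_3 = A·v_2 = (-10, 152, 11).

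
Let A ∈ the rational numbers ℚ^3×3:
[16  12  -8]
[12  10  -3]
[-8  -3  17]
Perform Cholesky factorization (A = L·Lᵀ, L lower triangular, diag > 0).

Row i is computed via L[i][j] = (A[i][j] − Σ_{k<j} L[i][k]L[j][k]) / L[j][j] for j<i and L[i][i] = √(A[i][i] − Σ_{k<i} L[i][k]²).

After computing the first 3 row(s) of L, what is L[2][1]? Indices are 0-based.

Step 1: L[0][0] = √(16) = 4.
  L[1][0] = (12) / L[0][0] = 3.
Step 2: L[1][1] = √(1) = 1.
  L[2][0] = (-8) / L[0][0] = -2.
  L[2][1] = (3) / L[1][1] = 3.
Step 3: L[2][2] = √(4) = 2.

L[2][1] = 3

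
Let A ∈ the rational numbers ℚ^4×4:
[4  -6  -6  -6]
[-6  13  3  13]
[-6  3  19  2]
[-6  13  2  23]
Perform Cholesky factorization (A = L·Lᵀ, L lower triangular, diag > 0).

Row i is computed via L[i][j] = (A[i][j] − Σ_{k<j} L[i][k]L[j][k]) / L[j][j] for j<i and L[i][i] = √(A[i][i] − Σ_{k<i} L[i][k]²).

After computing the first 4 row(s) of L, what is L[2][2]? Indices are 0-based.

Step 1: L[0][0] = √(4) = 2.
  L[1][0] = (-6) / L[0][0] = -3.
Step 2: L[1][1] = √(4) = 2.
  L[2][0] = (-6) / L[0][0] = -3.
  L[2][1] = (-6) / L[1][1] = -3.
Step 3: L[2][2] = √(1) = 1.
  L[3][0] = (-6) / L[0][0] = -3.
  L[3][1] = (4) / L[1][1] = 2.
  L[3][2] = (-1) / L[2][2] = -1.
Step 4: L[3][3] = √(9) = 3.

L[2][2] = 1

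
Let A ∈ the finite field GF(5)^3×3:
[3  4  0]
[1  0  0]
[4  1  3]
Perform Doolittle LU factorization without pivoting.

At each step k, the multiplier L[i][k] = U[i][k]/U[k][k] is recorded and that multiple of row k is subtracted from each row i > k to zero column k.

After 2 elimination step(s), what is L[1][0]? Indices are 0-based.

Step 1: pivot at (0,0) is 3.
  row1 ← row1 − (2)·row0  ⇒  L[1][0]=2, U row1=(0, 2, 0)
  row2 ← row2 − (3)·row0  ⇒  L[2][0]=3, U row2=(0, 4, 3)
Step 2: pivot at (1,1) is 2.
  row2 ← row2 − (2)·row1  ⇒  L[2][1]=2, U row2=(0, 0, 3)

L[1][0] = 2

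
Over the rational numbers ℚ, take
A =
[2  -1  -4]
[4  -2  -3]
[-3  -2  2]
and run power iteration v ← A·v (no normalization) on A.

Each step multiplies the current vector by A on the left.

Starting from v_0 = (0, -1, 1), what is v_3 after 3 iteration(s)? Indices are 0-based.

v_0 = (0, -1, 1).
v_1 = A·v_0 = (-3, -1, 4).
v_2 = A·v_1 = (-21, -22, 19).
v_3 = A·v_2 = (-96, -97, 145).

v_3 = (-96, -97, 145)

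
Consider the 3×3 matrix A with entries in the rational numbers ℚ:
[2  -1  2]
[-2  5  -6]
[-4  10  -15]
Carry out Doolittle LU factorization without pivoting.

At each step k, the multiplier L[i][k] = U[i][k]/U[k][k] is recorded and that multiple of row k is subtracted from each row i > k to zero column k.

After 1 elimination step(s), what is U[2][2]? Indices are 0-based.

U[2][2] = -11

[col 0] pivot 2
  R1 -= -1*R0 → (0, 4, -4)  (L[1][0] := -1)
  R2 -= -2*R0 → (0, 8, -11)  (L[2][0] := -2)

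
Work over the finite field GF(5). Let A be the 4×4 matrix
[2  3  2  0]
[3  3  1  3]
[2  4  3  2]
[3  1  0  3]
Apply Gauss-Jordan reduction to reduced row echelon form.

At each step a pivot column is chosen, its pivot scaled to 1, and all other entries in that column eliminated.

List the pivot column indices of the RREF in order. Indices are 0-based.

pivot(0,0)=2: scale R0 → (1, 4, 1, 0)
  clear (1,0): R1 −= (3)R0 → (0, 1, 3, 3)
  clear (2,0): R2 −= (2)R0 → (0, 1, 1, 2)
  clear (3,0): R3 −= (3)R0 → (0, 4, 2, 3)
pivot(1,1)=1: scale R1 → (0, 1, 3, 3)
  clear (0,1): R0 −= (4)R1 → (1, 0, 4, 3)
  clear (2,1): R2 −= (1)R1 → (0, 0, 3, 4)
  clear (3,1): R3 −= (4)R1 → (0, 0, 0, 1)
pivot(2,2)=3: scale R2 → (0, 0, 1, 3)
  clear (0,2): R0 −= (4)R2 → (1, 0, 0, 1)
  clear (1,2): R1 −= (3)R2 → (0, 1, 0, 4)
pivot(3,3)=1: scale R3 → (0, 0, 0, 1)
  clear (0,3): R0 −= (1)R3 → (1, 0, 0, 0)
  clear (1,3): R1 −= (4)R3 → (0, 1, 0, 0)
  clear (2,3): R2 −= (3)R3 → (0, 0, 1, 0)

pivot columns: 0, 1, 2, 3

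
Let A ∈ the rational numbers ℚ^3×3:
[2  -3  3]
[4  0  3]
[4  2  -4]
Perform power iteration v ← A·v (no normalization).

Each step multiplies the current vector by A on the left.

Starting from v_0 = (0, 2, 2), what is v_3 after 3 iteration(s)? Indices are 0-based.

v_0 = (0, 2, 2).
v_1 = A·v_0 = (0, 6, -4).
v_2 = A·v_1 = (-30, -12, 28).
v_3 = A·v_2 = (60, -36, -256).

v_3 = (60, -36, -256)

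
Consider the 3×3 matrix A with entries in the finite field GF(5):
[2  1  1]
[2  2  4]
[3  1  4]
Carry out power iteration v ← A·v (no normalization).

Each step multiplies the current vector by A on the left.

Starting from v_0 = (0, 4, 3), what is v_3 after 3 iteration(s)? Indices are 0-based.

v_0 = (0, 4, 3).
v_1 = A·v_0 = (2, 0, 1).
v_2 = A·v_1 = (0, 3, 0).
v_3 = A·v_2 = (3, 1, 3).

v_3 = (3, 1, 3)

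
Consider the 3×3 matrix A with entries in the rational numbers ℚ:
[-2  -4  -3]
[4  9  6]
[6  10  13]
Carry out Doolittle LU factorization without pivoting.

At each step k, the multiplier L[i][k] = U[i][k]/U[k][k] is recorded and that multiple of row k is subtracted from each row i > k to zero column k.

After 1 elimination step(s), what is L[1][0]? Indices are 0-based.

Step 1: pivot at (0,0) is -2.
  row1 ← row1 − (-2)·row0  ⇒  L[1][0]=-2, U row1=(0, 1, 0)
  row2 ← row2 − (-3)·row0  ⇒  L[2][0]=-3, U row2=(0, -2, 4)

L[1][0] = -2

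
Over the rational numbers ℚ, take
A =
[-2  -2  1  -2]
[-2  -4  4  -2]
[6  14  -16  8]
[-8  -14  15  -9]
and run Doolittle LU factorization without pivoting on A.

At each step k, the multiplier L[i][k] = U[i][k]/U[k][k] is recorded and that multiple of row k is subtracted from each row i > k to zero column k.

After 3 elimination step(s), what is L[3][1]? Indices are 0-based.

L[3][1] = 3

Step 1: pivot at (0,0) is -2.
  row1 ← row1 − (1)·row0  ⇒  L[1][0]=1, U row1=(0, -2, 3, 0)
  row2 ← row2 − (-3)·row0  ⇒  L[2][0]=-3, U row2=(0, 8, -13, 2)
  row3 ← row3 − (4)·row0  ⇒  L[3][0]=4, U row3=(0, -6, 11, -1)
Step 2: pivot at (1,1) is -2.
  row2 ← row2 − (-4)·row1  ⇒  L[2][1]=-4, U row2=(0, 0, -1, 2)
  row3 ← row3 − (3)·row1  ⇒  L[3][1]=3, U row3=(0, 0, 2, -1)
Step 3: pivot at (2,2) is -1.
  row3 ← row3 − (-2)·row2  ⇒  L[3][2]=-2, U row3=(0, 0, 0, 3)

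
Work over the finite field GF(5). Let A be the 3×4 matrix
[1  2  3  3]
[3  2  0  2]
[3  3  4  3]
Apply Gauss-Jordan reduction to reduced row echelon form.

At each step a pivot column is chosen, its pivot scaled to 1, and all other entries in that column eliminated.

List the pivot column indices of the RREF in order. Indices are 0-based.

pivot columns: 0, 1, 2

[1] R0 /= 1  ⇒  (1, 2, 3, 3)
     R1 -= 3·R0  ⇒  (0, 1, 1, 3)
     R2 -= 3·R0  ⇒  (0, 2, 0, 4)
[2] R1 /= 1  ⇒  (0, 1, 1, 3)
     R0 -= 2·R1  ⇒  (1, 0, 1, 2)
     R2 -= 2·R1  ⇒  (0, 0, 3, 3)
[3] R2 /= 3  ⇒  (0, 0, 1, 1)
     R0 -= 1·R2  ⇒  (1, 0, 0, 1)
     R1 -= 1·R2  ⇒  (0, 1, 0, 2)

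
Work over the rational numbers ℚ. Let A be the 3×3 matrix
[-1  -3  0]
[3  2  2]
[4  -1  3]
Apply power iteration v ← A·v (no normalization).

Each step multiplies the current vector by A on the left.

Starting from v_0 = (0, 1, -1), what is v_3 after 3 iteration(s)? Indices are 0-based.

v_0 = (0, 1, -1).
v_1 = A·v_0 = (-3, 0, -4).
v_2 = A·v_1 = (3, -17, -24).
v_3 = A·v_2 = (48, -73, -43).

v_3 = (48, -73, -43)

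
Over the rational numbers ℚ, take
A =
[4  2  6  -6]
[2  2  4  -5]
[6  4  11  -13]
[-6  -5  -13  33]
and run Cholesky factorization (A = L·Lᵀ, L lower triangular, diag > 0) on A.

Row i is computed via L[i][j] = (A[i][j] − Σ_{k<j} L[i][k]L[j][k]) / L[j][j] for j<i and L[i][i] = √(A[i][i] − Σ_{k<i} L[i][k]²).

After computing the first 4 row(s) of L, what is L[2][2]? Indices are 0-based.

L[2][2] = 1

Step 1: L[0][0] = √(4) = 2.
  L[1][0] = (2) / L[0][0] = 1.
Step 2: L[1][1] = √(1) = 1.
  L[2][0] = (6) / L[0][0] = 3.
  L[2][1] = (1) / L[1][1] = 1.
Step 3: L[2][2] = √(1) = 1.
  L[3][0] = (-6) / L[0][0] = -3.
  L[3][1] = (-2) / L[1][1] = -2.
  L[3][2] = (-2) / L[2][2] = -2.
Step 4: L[3][3] = √(16) = 4.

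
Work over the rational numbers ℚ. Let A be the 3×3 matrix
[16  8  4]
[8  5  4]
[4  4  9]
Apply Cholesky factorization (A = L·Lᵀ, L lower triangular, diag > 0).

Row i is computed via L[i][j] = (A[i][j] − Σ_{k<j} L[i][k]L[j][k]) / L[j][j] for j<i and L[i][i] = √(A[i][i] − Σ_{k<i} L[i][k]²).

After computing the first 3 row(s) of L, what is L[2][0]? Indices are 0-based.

Step 1: L[0][0] = √(16) = 4.
  L[1][0] = (8) / L[0][0] = 2.
Step 2: L[1][1] = √(1) = 1.
  L[2][0] = (4) / L[0][0] = 1.
  L[2][1] = (2) / L[1][1] = 2.
Step 3: L[2][2] = √(4) = 2.

L[2][0] = 1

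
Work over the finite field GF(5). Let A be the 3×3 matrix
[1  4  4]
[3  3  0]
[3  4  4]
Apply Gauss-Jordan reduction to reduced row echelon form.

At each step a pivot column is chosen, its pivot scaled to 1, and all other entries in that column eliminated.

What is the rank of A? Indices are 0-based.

rank = 3

[1] R0 /= 1  ⇒  (1, 4, 4)
     R1 -= 3·R0  ⇒  (0, 1, 3)
     R2 -= 3·R0  ⇒  (0, 2, 2)
[2] R1 /= 1  ⇒  (0, 1, 3)
     R0 -= 4·R1  ⇒  (1, 0, 2)
     R2 -= 2·R1  ⇒  (0, 0, 1)
[3] R2 /= 1  ⇒  (0, 0, 1)
     R0 -= 2·R2  ⇒  (1, 0, 0)
     R1 -= 3·R2  ⇒  (0, 1, 0)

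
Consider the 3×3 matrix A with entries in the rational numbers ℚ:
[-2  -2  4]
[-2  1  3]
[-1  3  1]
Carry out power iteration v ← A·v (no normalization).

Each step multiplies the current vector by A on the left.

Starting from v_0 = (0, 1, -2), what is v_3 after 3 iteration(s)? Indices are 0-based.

v_0 = (0, 1, -2).
v_1 = A·v_0 = (-10, -5, 1).
v_2 = A·v_1 = (34, 18, -4).
v_3 = A·v_2 = (-120, -62, 16).

v_3 = (-120, -62, 16)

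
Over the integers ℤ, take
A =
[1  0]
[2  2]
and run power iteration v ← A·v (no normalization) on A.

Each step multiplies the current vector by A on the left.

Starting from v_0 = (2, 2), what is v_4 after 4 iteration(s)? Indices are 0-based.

v_4 = (2, 92)

v_0 = (2, 2).
v_1 = A·v_0 = (2, 8).
v_2 = A·v_1 = (2, 20).
v_3 = A·v_2 = (2, 44).
v_4 = A·v_3 = (2, 92).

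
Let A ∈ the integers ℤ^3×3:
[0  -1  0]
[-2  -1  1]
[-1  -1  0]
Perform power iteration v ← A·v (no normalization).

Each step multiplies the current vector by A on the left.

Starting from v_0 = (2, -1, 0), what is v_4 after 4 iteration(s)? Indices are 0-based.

v_0 = (2, -1, 0).
v_1 = A·v_0 = (1, -3, -1).
v_2 = A·v_1 = (3, 0, 2).
v_3 = A·v_2 = (0, -4, -3).
v_4 = A·v_3 = (4, 1, 4).

v_4 = (4, 1, 4)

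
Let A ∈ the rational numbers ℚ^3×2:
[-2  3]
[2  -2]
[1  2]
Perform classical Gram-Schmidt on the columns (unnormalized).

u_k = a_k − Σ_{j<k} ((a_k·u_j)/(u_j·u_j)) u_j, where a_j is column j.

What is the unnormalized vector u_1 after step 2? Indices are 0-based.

u_1 = (11/9, -2/9, 26/9)

Step 1: u_0 = a_0 = (-2, 2, 1).
Step 2: u_1 = a_1 − (-8/9)·u_0 = (11/9, -2/9, 26/9).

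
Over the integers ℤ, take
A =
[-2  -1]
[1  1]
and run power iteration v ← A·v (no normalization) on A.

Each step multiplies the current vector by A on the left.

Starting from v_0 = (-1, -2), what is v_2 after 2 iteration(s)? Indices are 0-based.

v_2 = (-5, 1)

v_0 = (-1, -2).
v_1 = A·v_0 = (4, -3).
v_2 = A·v_1 = (-5, 1).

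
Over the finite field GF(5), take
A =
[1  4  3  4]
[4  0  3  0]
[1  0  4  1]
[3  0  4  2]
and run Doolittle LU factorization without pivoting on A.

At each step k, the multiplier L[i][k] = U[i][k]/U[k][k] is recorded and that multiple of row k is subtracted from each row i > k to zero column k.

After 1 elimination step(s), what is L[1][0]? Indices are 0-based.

L[1][0] = 4

[col 0] pivot 1
  R1 -= 4*R0 → (0, 4, 1, 4)  (L[1][0] := 4)
  R2 -= 1*R0 → (0, 1, 1, 2)  (L[2][0] := 1)
  R3 -= 3*R0 → (0, 3, 0, 0)  (L[3][0] := 3)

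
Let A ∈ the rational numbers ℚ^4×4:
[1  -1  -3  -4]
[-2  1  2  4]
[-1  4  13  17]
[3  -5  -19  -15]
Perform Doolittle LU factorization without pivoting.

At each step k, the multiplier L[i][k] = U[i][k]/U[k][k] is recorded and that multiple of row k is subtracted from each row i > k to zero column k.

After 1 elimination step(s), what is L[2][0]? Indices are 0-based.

[col 0] pivot 1
  R1 -= -2*R0 → (0, -1, -4, -4)  (L[1][0] := -2)
  R2 -= -1*R0 → (0, 3, 10, 13)  (L[2][0] := -1)
  R3 -= 3*R0 → (0, -2, -10, -3)  (L[3][0] := 3)

L[2][0] = -1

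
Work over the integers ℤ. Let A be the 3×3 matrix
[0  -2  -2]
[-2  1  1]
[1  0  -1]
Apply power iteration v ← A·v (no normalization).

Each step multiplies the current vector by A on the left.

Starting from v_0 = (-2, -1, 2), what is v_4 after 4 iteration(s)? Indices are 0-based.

v_4 = (-14, 35, -10)

v_0 = (-2, -1, 2).
v_1 = A·v_0 = (-2, 5, -4).
v_2 = A·v_1 = (-2, 5, 2).
v_3 = A·v_2 = (-14, 11, -4).
v_4 = A·v_3 = (-14, 35, -10).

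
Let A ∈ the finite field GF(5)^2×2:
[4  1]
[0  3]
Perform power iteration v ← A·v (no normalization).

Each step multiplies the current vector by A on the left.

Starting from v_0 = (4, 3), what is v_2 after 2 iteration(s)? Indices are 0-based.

v_0 = (4, 3).
v_1 = A·v_0 = (4, 4).
v_2 = A·v_1 = (0, 2).

v_2 = (0, 2)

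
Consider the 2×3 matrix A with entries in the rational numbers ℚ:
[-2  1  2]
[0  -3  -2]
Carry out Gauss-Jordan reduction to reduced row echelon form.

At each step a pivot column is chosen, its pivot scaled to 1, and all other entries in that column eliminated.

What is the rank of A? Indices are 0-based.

rank = 2

step 1: normalize row 0 (÷-2) = (1, -1/2, -1)
step 2: normalize row 1 (÷-3) = (0, 1, 2/3)
  row 0: subtract -1/2×row1 = (1, 0, -2/3)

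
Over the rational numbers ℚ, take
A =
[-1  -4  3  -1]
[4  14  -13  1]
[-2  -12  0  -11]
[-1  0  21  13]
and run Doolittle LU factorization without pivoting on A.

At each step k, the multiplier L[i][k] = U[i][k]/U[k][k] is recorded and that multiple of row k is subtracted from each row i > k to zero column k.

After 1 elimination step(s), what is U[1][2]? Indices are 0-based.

Step 1: pivot at (0,0) is -1.
  row1 ← row1 − (-4)·row0  ⇒  L[1][0]=-4, U row1=(0, -2, -1, -3)
  row2 ← row2 − (2)·row0  ⇒  L[2][0]=2, U row2=(0, -4, -6, -9)
  row3 ← row3 − (1)·row0  ⇒  L[3][0]=1, U row3=(0, 4, 18, 14)

U[1][2] = -1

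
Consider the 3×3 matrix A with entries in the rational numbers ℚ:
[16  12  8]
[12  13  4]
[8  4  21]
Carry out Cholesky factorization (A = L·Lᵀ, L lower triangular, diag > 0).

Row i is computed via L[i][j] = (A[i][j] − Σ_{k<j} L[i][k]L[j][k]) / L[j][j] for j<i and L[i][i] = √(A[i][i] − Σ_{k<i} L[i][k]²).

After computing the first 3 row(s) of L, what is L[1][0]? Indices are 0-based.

L[1][0] = 3

Step 1: L[0][0] = √(16) = 4.
  L[1][0] = (12) / L[0][0] = 3.
Step 2: L[1][1] = √(4) = 2.
  L[2][0] = (8) / L[0][0] = 2.
  L[2][1] = (-2) / L[1][1] = -1.
Step 3: L[2][2] = √(16) = 4.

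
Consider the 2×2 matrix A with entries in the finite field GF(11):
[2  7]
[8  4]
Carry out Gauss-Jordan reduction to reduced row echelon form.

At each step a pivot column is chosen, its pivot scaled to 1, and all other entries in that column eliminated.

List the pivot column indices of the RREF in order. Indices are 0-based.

pivot columns: 0, 1

step 1: normalize row 0 (÷2) = (1, 9)
  row 1: subtract 8×row0 = (0, 9)
step 2: normalize row 1 (÷9) = (0, 1)
  row 0: subtract 9×row1 = (1, 0)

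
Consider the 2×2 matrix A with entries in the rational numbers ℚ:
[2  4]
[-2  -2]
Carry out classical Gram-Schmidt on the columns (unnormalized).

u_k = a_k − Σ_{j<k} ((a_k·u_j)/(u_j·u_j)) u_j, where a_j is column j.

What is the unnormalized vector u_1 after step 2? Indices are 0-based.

Step 1: u_0 = a_0 = (2, -2).
Step 2: u_1 = a_1 − (3/2)·u_0 = (1, 1).

u_1 = (1, 1)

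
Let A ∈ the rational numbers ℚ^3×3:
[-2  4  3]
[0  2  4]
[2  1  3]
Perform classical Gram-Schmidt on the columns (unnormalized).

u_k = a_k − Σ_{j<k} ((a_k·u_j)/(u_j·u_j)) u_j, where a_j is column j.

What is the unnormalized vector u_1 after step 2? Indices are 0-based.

Step 1: u_0 = a_0 = (-2, 0, 2).
Step 2: u_1 = a_1 − (-3/4)·u_0 = (5/2, 2, 5/2).

u_1 = (5/2, 2, 5/2)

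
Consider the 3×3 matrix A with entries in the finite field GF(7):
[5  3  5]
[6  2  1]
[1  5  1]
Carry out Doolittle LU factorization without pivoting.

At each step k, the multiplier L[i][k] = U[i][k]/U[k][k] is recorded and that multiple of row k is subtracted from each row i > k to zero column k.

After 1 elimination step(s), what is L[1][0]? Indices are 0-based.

Step 1: pivot at (0,0) is 5.
  row1 ← row1 − (4)·row0  ⇒  L[1][0]=4, U row1=(0, 4, 2)
  row2 ← row2 − (3)·row0  ⇒  L[2][0]=3, U row2=(0, 3, 0)

L[1][0] = 4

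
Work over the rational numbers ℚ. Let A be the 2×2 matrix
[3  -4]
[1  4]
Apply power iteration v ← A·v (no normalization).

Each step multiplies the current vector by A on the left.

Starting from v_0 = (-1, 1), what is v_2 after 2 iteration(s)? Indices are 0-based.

v_0 = (-1, 1).
v_1 = A·v_0 = (-7, 3).
v_2 = A·v_1 = (-33, 5).

v_2 = (-33, 5)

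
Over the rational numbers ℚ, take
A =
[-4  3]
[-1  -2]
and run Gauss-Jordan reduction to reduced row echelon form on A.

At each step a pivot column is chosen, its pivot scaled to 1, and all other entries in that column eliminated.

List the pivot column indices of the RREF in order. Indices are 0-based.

pivot columns: 0, 1

[1] R0 /= -4  ⇒  (1, -3/4)
     R1 -= -1·R0  ⇒  (0, -11/4)
[2] R1 /= -11/4  ⇒  (0, 1)
     R0 -= -3/4·R1  ⇒  (1, 0)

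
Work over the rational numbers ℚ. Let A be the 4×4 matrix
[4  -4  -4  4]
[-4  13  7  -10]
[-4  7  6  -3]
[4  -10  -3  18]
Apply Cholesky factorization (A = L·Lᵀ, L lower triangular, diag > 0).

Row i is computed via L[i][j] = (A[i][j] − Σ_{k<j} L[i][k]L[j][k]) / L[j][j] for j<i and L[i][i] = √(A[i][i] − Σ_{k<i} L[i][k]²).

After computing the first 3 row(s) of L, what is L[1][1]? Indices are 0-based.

L[1][1] = 3

Step 1: L[0][0] = √(4) = 2.
  L[1][0] = (-4) / L[0][0] = -2.
Step 2: L[1][1] = √(9) = 3.
  L[2][0] = (-4) / L[0][0] = -2.
  L[2][1] = (3) / L[1][1] = 1.
Step 3: L[2][2] = √(1) = 1.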